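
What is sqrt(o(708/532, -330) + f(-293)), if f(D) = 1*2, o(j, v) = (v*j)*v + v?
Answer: 2*sqrt(639453227)/133 ≈ 380.26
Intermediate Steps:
o(j, v) = v + j*v**2 (o(j, v) = (j*v)*v + v = j*v**2 + v = v + j*v**2)
f(D) = 2
sqrt(o(708/532, -330) + f(-293)) = sqrt(-330*(1 + (708/532)*(-330)) + 2) = sqrt(-330*(1 + (708*(1/532))*(-330)) + 2) = sqrt(-330*(1 + (177/133)*(-330)) + 2) = sqrt(-330*(1 - 58410/133) + 2) = sqrt(-330*(-58277/133) + 2) = sqrt(19231410/133 + 2) = sqrt(19231676/133) = 2*sqrt(639453227)/133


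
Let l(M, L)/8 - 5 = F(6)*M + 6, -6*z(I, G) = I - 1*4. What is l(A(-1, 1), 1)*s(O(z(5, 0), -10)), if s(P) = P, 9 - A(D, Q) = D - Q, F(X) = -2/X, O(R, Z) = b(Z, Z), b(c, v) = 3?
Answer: 176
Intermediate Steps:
z(I, G) = 2/3 - I/6 (z(I, G) = -(I - 1*4)/6 = -(I - 4)/6 = -(-4 + I)/6 = 2/3 - I/6)
O(R, Z) = 3
A(D, Q) = 9 + Q - D (A(D, Q) = 9 - (D - Q) = 9 + (Q - D) = 9 + Q - D)
l(M, L) = 88 - 8*M/3 (l(M, L) = 40 + 8*((-2/6)*M + 6) = 40 + 8*((-2*1/6)*M + 6) = 40 + 8*(-M/3 + 6) = 40 + 8*(6 - M/3) = 40 + (48 - 8*M/3) = 88 - 8*M/3)
l(A(-1, 1), 1)*s(O(z(5, 0), -10)) = (88 - 8*(9 + 1 - 1*(-1))/3)*3 = (88 - 8*(9 + 1 + 1)/3)*3 = (88 - 8/3*11)*3 = (88 - 88/3)*3 = (176/3)*3 = 176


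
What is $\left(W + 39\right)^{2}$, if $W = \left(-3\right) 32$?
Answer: $3249$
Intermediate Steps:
$W = -96$
$\left(W + 39\right)^{2} = \left(-96 + 39\right)^{2} = \left(-57\right)^{2} = 3249$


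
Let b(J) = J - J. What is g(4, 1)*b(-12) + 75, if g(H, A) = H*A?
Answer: 75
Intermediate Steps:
g(H, A) = A*H
b(J) = 0
g(4, 1)*b(-12) + 75 = (1*4)*0 + 75 = 4*0 + 75 = 0 + 75 = 75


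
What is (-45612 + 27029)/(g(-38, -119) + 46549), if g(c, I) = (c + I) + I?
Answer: -18583/46273 ≈ -0.40160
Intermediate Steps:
g(c, I) = c + 2*I (g(c, I) = (I + c) + I = c + 2*I)
(-45612 + 27029)/(g(-38, -119) + 46549) = (-45612 + 27029)/((-38 + 2*(-119)) + 46549) = -18583/((-38 - 238) + 46549) = -18583/(-276 + 46549) = -18583/46273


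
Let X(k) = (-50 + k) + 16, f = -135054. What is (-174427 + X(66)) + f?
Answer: -309449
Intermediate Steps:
X(k) = -34 + k
(-174427 + X(66)) + f = (-174427 + (-34 + 66)) - 135054 = (-174427 + 32) - 135054 = -174395 - 135054 = -309449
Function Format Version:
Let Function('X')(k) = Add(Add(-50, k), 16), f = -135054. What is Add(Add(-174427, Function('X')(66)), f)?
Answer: -309449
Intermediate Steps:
Function('X')(k) = Add(-34, k)
Add(Add(-174427, Function('X')(66)), f) = Add(Add(-174427, Add(-34, 66)), -135054) = Add(Add(-174427, 32), -135054) = Add(-174395, -135054) = -309449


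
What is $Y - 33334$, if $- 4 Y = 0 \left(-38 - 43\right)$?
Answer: $-33334$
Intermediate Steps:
$Y = 0$ ($Y = - \frac{0 \left(-38 - 43\right)}{4} = - \frac{0 \left(-81\right)}{4} = \left(- \frac{1}{4}\right) 0 = 0$)
$Y - 33334 = 0 - 33334 = -33334$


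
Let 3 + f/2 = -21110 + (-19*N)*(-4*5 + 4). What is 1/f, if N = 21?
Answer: -1/29458 ≈ -3.3947e-5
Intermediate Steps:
f = -29458 (f = -6 + 2*(-21110 + (-19*21)*(-4*5 + 4)) = -6 + 2*(-21110 - 399*(-20 + 4)) = -6 + 2*(-21110 - 399*(-16)) = -6 + 2*(-21110 + 6384) = -6 + 2*(-14726) = -6 - 29452 = -29458)
1/f = 1/(-29458) = -1/29458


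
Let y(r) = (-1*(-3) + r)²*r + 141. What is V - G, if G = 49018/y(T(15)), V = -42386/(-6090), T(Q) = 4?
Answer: -142117769/1026165 ≈ -138.49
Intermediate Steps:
V = 21193/3045 (V = -42386*(-1/6090) = 21193/3045 ≈ 6.9599)
y(r) = 141 + r*(3 + r)² (y(r) = (3 + r)²*r + 141 = r*(3 + r)² + 141 = 141 + r*(3 + r)²)
G = 49018/337 (G = 49018/(141 + 4*(3 + 4)²) = 49018/(141 + 4*7²) = 49018/(141 + 4*49) = 49018/(141 + 196) = 49018/337 ≈ 145.45)
V - G = 21193/3045 - 1*49018/337 = 21193/3045 - 49018/337 = -142117769/1026165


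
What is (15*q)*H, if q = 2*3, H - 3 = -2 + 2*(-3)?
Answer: -450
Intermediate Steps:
H = -5 (H = 3 + (-2 + 2*(-3)) = 3 + (-2 - 6) = 3 - 8 = -5)
q = 6
(15*q)*H = (15*6)*(-5) = 90*(-5) = -450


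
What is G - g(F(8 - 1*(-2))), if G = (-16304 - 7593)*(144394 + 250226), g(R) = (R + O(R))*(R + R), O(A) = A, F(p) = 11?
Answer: -9430234624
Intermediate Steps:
g(R) = 4*R**2 (g(R) = (R + R)*(R + R) = (2*R)*(2*R) = 4*R**2)
G = -9430234140 (G = -23897*394620 = -9430234140)
G - g(F(8 - 1*(-2))) = -9430234140 - 4*11**2 = -9430234140 - 4*121 = -9430234140 - 1*484 = -9430234140 - 484 = -9430234624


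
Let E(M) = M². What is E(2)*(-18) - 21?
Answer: -93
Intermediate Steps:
E(2)*(-18) - 21 = 2²*(-18) - 21 = 4*(-18) - 21 = -72 - 21 = -93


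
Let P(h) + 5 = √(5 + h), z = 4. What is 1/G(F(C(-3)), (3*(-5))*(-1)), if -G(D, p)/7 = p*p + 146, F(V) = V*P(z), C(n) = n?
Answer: -1/2597 ≈ -0.00038506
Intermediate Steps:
P(h) = -5 + √(5 + h)
F(V) = -2*V (F(V) = V*(-5 + √(5 + 4)) = V*(-5 + √9) = V*(-5 + 3) = V*(-2) = -2*V)
G(D, p) = -1022 - 7*p² (G(D, p) = -7*(p*p + 146) = -7*(p² + 146) = -7*(146 + p²) = -1022 - 7*p²)
1/G(F(C(-3)), (3*(-5))*(-1)) = 1/(-1022 - 7*((3*(-5))*(-1))²) = 1/(-1022 - 7*(-15*(-1))²) = 1/(-1022 - 7*15²) = 1/(-1022 - 7*225) = 1/(-1022 - 1575) = 1/(-2597) = -1/2597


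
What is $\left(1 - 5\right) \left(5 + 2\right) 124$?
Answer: $-3472$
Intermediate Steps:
$\left(1 - 5\right) \left(5 + 2\right) 124 = \left(-4\right) 7 \cdot 124 = \left(-28\right) 124 = -3472$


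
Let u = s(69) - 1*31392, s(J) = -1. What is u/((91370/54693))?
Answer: -1716977349/91370 ≈ -18791.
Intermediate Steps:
u = -31393 (u = -1 - 1*31392 = -1 - 31392 = -31393)
u/((91370/54693)) = -31393/(91370/54693) = -31393/(91370*(1/54693)) = -31393/91370/54693 = -31393*54693/91370 = -1716977349/91370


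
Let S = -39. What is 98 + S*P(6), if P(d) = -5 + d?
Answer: 59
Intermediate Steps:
98 + S*P(6) = 98 - 39*(-5 + 6) = 98 - 39*1 = 98 - 39 = 59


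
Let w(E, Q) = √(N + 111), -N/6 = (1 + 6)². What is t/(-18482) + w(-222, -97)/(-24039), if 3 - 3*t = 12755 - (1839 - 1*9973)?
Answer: 3481/9241 - I*√183/24039 ≈ 0.37669 - 0.00056274*I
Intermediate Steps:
N = -294 (N = -6*(1 + 6)² = -6*7² = -6*49 = -294)
w(E, Q) = I*√183 (w(E, Q) = √(-294 + 111) = √(-183) = I*√183)
t = -6962 (t = 1 - (12755 - (1839 - 1*9973))/3 = 1 - (12755 - (1839 - 9973))/3 = 1 - (12755 - 1*(-8134))/3 = 1 - (12755 + 8134)/3 = 1 - ⅓*20889 = 1 - 6963 = -6962)
t/(-18482) + w(-222, -97)/(-24039) = -6962/(-18482) + (I*√183)/(-24039) = -6962*(-1/18482) + (I*√183)*(-1/24039) = 3481/9241 - I*√183/24039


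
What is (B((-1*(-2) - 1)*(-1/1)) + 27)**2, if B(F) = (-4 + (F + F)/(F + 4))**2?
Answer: 192721/81 ≈ 2379.3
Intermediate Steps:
B(F) = (-4 + 2*F/(4 + F))**2 (B(F) = (-4 + (2*F)/(4 + F))**2 = (-4 + 2*F/(4 + F))**2)
(B((-1*(-2) - 1)*(-1/1)) + 27)**2 = (4*(8 + (-1*(-2) - 1)*(-1/1))**2/(4 + (-1*(-2) - 1)*(-1/1))**2 + 27)**2 = (4*(8 + (2 - 1)*(-1*1))**2/(4 + (2 - 1)*(-1*1))**2 + 27)**2 = (4*(8 + 1*(-1))**2/(4 + 1*(-1))**2 + 27)**2 = (4*(8 - 1)**2/(4 - 1)**2 + 27)**2 = (4*7**2/3**2 + 27)**2 = (4*(1/9)*49 + 27)**2 = (196/9 + 27)**2 = (439/9)**2 = 192721/81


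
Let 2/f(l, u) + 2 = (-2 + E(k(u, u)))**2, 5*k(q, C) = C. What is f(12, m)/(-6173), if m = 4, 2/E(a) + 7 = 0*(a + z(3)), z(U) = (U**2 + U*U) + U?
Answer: -49/487667 ≈ -0.00010048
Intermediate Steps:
z(U) = U + 2*U**2 (z(U) = (U**2 + U**2) + U = 2*U**2 + U = U + 2*U**2)
k(q, C) = C/5
E(a) = -2/7 (E(a) = 2/(-7 + 0*(a + 3*(1 + 2*3))) = 2/(-7 + 0*(a + 3*(1 + 6))) = 2/(-7 + 0*(a + 3*7)) = 2/(-7 + 0*(a + 21)) = 2/(-7 + 0*(21 + a)) = 2/(-7 + 0) = 2/(-7) = 2*(-1/7) = -2/7)
f(l, u) = 49/79 (f(l, u) = 2/(-2 + (-2 - 2/7)**2) = 2/(-2 + (-16/7)**2) = 2/(-2 + 256/49) = 2/(158/49) = 2*(49/158) = 49/79)
f(12, m)/(-6173) = (49/79)/(-6173) = (49/79)*(-1/6173) = -49/487667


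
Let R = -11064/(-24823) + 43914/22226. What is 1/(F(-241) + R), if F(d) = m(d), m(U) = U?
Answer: -275857999/65813784916 ≈ -0.0041915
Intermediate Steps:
F(d) = d
R = 667992843/275857999 (R = -11064*(-1/24823) + 43914*(1/22226) = 11064/24823 + 21957/11113 = 667992843/275857999 ≈ 2.4215)
1/(F(-241) + R) = 1/(-241 + 667992843/275857999) = 1/(-65813784916/275857999) = -275857999/65813784916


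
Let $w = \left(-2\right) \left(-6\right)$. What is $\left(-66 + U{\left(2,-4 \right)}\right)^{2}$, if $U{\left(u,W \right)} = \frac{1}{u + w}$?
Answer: $\frac{851929}{196} \approx 4346.6$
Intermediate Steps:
$w = 12$
$U{\left(u,W \right)} = \frac{1}{12 + u}$ ($U{\left(u,W \right)} = \frac{1}{u + 12} = \frac{1}{12 + u}$)
$\left(-66 + U{\left(2,-4 \right)}\right)^{2} = \left(-66 + \frac{1}{12 + 2}\right)^{2} = \left(-66 + \frac{1}{14}\right)^{2} = \left(- \frac{923}{14}\right)^{2} = \frac{851929}{196}$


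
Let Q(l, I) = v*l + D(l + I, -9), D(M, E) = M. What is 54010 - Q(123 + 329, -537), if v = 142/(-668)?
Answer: 9049911/167 ≈ 54191.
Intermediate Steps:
v = -71/334 (v = 142*(-1/668) = -71/334 ≈ -0.21257)
Q(l, I) = I + 263*l/334 (Q(l, I) = -71*l/334 + (l + I) = -71*l/334 + (I + l) = I + 263*l/334)
54010 - Q(123 + 329, -537) = 54010 - (-537 + 263*(123 + 329)/334) = 54010 - (-537 + (263/334)*452) = 54010 - (-537 + 59438/167) = 54010 - 1*(-30241/167) = 54010 + 30241/167 = 9049911/167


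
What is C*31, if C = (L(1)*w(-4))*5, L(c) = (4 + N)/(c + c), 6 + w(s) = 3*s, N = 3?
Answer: -9765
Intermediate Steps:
w(s) = -6 + 3*s
L(c) = 7/(2*c) (L(c) = (4 + 3)/(c + c) = 7/((2*c)) = 7*(1/(2*c)) = 7/(2*c))
C = -315 (C = (((7/2)/1)*(-6 + 3*(-4)))*5 = (((7/2)*1)*(-6 - 12))*5 = ((7/2)*(-18))*5 = -63*5 = -315)
C*31 = -315*31 = -9765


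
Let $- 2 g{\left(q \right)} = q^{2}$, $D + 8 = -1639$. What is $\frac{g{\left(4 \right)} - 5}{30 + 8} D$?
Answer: $\frac{21411}{38} \approx 563.45$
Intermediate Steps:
$D = -1647$ ($D = -8 - 1639 = -1647$)
$g{\left(q \right)} = - \frac{q^{2}}{2}$
$\frac{g{\left(4 \right)} - 5}{30 + 8} D = \frac{- \frac{4^{2}}{2} - 5}{30 + 8} \left(-1647\right) = \frac{\left(- \frac{1}{2}\right) 16 - 5}{38} \left(-1647\right) = \left(-8 - 5\right) \frac{1}{38} \left(-1647\right) = \left(-13\right) \frac{1}{38} \left(-1647\right) = \left(- \frac{13}{38}\right) \left(-1647\right) = \frac{21411}{38}$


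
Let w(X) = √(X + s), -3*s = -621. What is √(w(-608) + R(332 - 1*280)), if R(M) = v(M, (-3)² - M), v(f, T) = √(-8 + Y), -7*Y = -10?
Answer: √7*√I*√(√322 + 7*√401)/7 ≈ 3.3607 + 3.3607*I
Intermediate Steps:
s = 207 (s = -⅓*(-621) = 207)
Y = 10/7 (Y = -⅐*(-10) = 10/7 ≈ 1.4286)
v(f, T) = I*√322/7 (v(f, T) = √(-8 + 10/7) = √(-46/7) = I*√322/7)
R(M) = I*√322/7
w(X) = √(207 + X) (w(X) = √(X + 207) = √(207 + X))
√(w(-608) + R(332 - 1*280)) = √(√(207 - 608) + I*√322/7) = √(√(-401) + I*√322/7) = √(I*√401 + I*√322/7)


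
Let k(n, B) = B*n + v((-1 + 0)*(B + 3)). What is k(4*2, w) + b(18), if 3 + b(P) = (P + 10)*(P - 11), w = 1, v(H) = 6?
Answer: 207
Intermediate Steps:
b(P) = -3 + (-11 + P)*(10 + P) (b(P) = -3 + (P + 10)*(P - 11) = -3 + (10 + P)*(-11 + P) = -3 + (-11 + P)*(10 + P))
k(n, B) = 6 + B*n (k(n, B) = B*n + 6 = 6 + B*n)
k(4*2, w) + b(18) = (6 + 1*(4*2)) + (-113 + 18² - 1*18) = (6 + 1*8) + (-113 + 324 - 18) = (6 + 8) + 193 = 14 + 193 = 207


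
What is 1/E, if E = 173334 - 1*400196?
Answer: -1/226862 ≈ -4.4080e-6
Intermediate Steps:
E = -226862 (E = 173334 - 400196 = -226862)
1/E = 1/(-226862) = -1/226862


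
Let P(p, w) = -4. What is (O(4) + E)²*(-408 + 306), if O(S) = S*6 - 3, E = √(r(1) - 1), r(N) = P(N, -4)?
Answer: -44472 - 4284*I*√5 ≈ -44472.0 - 9579.3*I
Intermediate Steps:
r(N) = -4
E = I*√5 (E = √(-4 - 1) = √(-5) = I*√5 ≈ 2.2361*I)
O(S) = -3 + 6*S (O(S) = 6*S - 3 = -3 + 6*S)
(O(4) + E)²*(-408 + 306) = ((-3 + 6*4) + I*√5)²*(-408 + 306) = ((-3 + 24) + I*√5)²*(-102) = (21 + I*√5)²*(-102) = -102*(21 + I*√5)²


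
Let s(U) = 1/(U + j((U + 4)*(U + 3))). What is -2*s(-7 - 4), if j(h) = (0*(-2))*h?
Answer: 2/11 ≈ 0.18182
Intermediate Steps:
j(h) = 0 (j(h) = 0*h = 0)
s(U) = 1/U (s(U) = 1/(U + 0) = 1/U)
-2*s(-7 - 4) = -2/(-7 - 4) = -2/(-11) = -2*(-1/11) = 2/11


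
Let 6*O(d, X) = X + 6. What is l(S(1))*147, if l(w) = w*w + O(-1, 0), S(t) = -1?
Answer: 294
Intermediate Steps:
O(d, X) = 1 + X/6 (O(d, X) = (X + 6)/6 = (6 + X)/6 = 1 + X/6)
l(w) = 1 + w² (l(w) = w*w + (1 + (⅙)*0) = w² + (1 + 0) = w² + 1 = 1 + w²)
l(S(1))*147 = (1 + (-1)²)*147 = (1 + 1)*147 = 2*147 = 294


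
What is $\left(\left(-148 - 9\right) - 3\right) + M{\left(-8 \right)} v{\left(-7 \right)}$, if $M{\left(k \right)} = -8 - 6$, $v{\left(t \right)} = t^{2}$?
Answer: $-846$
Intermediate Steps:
$M{\left(k \right)} = -14$ ($M{\left(k \right)} = -8 - 6 = -14$)
$\left(\left(-148 - 9\right) - 3\right) + M{\left(-8 \right)} v{\left(-7 \right)} = \left(\left(-148 - 9\right) - 3\right) - 14 \left(-7\right)^{2} = \left(-157 - 3\right) - 686 = -160 - 686 = -846$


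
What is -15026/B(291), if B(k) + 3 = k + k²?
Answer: -15026/84969 ≈ -0.17684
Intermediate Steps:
B(k) = -3 + k + k² (B(k) = -3 + (k + k²) = -3 + k + k²)
-15026/B(291) = -15026/(-3 + 291 + 291²) = -15026/(-3 + 291 + 84681) = -15026/84969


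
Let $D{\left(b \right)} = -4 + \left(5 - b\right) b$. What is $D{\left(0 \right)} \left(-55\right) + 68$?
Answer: $288$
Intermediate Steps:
$D{\left(b \right)} = -4 + b \left(5 - b\right)$
$D{\left(0 \right)} \left(-55\right) + 68 = \left(-4 - 0^{2} + 5 \cdot 0\right) \left(-55\right) + 68 = \left(-4 - 0 + 0\right) \left(-55\right) + 68 = \left(-4 + 0 + 0\right) \left(-55\right) + 68 = \left(-4\right) \left(-55\right) + 68 = 220 + 68 = 288$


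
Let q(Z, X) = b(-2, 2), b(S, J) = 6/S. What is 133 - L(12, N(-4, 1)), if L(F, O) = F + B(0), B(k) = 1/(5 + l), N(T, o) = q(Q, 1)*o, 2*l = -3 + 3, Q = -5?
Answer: 604/5 ≈ 120.80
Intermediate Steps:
q(Z, X) = -3 (q(Z, X) = 6/(-2) = 6*(-½) = -3)
l = 0 (l = (-3 + 3)/2 = (½)*0 = 0)
N(T, o) = -3*o
B(k) = ⅕ (B(k) = 1/(5 + 0) = 1/5 = ⅕)
L(F, O) = ⅕ + F (L(F, O) = F + ⅕ = ⅕ + F)
133 - L(12, N(-4, 1)) = 133 - (⅕ + 12) = 133 - 1*61/5 = 133 - 61/5 = 604/5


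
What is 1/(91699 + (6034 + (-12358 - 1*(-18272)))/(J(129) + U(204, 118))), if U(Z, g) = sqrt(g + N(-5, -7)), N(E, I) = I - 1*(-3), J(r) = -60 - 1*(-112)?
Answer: 39686951/3648772882517 + 5974*sqrt(114)/10946318647551 ≈ 1.0883e-5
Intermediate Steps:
J(r) = 52 (J(r) = -60 + 112 = 52)
N(E, I) = 3 + I (N(E, I) = I + 3 = 3 + I)
U(Z, g) = sqrt(-4 + g) (U(Z, g) = sqrt(g + (3 - 7)) = sqrt(g - 4) = sqrt(-4 + g))
1/(91699 + (6034 + (-12358 - 1*(-18272)))/(J(129) + U(204, 118))) = 1/(91699 + (6034 + (-12358 - 1*(-18272)))/(52 + sqrt(-4 + 118))) = 1/(91699 + (6034 + (-12358 + 18272))/(52 + sqrt(114))) = 1/(91699 + (6034 + 5914)/(52 + sqrt(114))) = 1/(91699 + 11948/(52 + sqrt(114)))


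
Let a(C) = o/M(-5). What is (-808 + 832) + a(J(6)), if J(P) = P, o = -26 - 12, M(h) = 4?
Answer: 29/2 ≈ 14.500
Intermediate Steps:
o = -38
a(C) = -19/2 (a(C) = -38/4 = -38*1/4 = -19/2)
(-808 + 832) + a(J(6)) = (-808 + 832) - 19/2 = 24 - 19/2 = 29/2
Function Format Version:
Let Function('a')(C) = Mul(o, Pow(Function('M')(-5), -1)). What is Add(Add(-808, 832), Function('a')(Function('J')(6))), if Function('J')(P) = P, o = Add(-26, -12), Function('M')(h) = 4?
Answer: Rational(29, 2) ≈ 14.500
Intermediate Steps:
o = -38
Function('a')(C) = Rational(-19, 2) (Function('a')(C) = Mul(-38, Pow(4, -1)) = Mul(-38, Rational(1, 4)) = Rational(-19, 2))
Add(Add(-808, 832), Function('a')(Function('J')(6))) = Add(Add(-808, 832), Rational(-19, 2)) = Add(24, Rational(-19, 2)) = Rational(29, 2)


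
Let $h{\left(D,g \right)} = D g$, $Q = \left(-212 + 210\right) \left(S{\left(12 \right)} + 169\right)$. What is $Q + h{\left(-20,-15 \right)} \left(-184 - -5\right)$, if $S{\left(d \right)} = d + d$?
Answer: $-54086$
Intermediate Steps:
$S{\left(d \right)} = 2 d$
$Q = -386$ ($Q = \left(-212 + 210\right) \left(2 \cdot 12 + 169\right) = - 2 \left(24 + 169\right) = \left(-2\right) 193 = -386$)
$Q + h{\left(-20,-15 \right)} \left(-184 - -5\right) = -386 + \left(-20\right) \left(-15\right) \left(-184 - -5\right) = -386 + 300 \left(-184 + 5\right) = -386 + 300 \left(-179\right) = -386 - 53700 = -54086$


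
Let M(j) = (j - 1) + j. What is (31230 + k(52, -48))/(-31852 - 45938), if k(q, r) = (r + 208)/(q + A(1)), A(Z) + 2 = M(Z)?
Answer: -159289/396729 ≈ -0.40151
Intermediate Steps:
M(j) = -1 + 2*j (M(j) = (-1 + j) + j = -1 + 2*j)
A(Z) = -3 + 2*Z (A(Z) = -2 + (-1 + 2*Z) = -3 + 2*Z)
k(q, r) = (208 + r)/(-1 + q) (k(q, r) = (r + 208)/(q + (-3 + 2*1)) = (208 + r)/(q + (-3 + 2)) = (208 + r)/(q - 1) = (208 + r)/(-1 + q))
(31230 + k(52, -48))/(-31852 - 45938) = (31230 + (208 - 48)/(-1 + 52))/(-31852 - 45938) = (31230 + 160/51)/(-77790) = (31230 + (1/51)*160)*(-1/77790) = (31230 + 160/51)*(-1/77790) = (1592890/51)*(-1/77790) = -159289/396729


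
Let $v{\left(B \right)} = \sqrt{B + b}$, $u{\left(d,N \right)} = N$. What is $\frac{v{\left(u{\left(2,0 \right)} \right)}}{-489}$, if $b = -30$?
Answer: $- \frac{i \sqrt{30}}{489} \approx - 0.011201 i$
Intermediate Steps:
$v{\left(B \right)} = \sqrt{-30 + B}$ ($v{\left(B \right)} = \sqrt{B - 30} = \sqrt{-30 + B}$)
$\frac{v{\left(u{\left(2,0 \right)} \right)}}{-489} = \frac{\sqrt{-30 + 0}}{-489} = \sqrt{-30} \left(- \frac{1}{489}\right) = i \sqrt{30} \left(- \frac{1}{489}\right) = - \frac{i \sqrt{30}}{489}$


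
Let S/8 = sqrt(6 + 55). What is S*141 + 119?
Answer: 119 + 1128*sqrt(61) ≈ 8929.0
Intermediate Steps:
S = 8*sqrt(61) (S = 8*sqrt(6 + 55) = 8*sqrt(61) ≈ 62.482)
S*141 + 119 = (8*sqrt(61))*141 + 119 = 1128*sqrt(61) + 119 = 119 + 1128*sqrt(61)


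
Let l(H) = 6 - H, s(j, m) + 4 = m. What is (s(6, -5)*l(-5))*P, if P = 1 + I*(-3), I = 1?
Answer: 198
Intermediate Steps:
s(j, m) = -4 + m
P = -2 (P = 1 + 1*(-3) = 1 - 3 = -2)
(s(6, -5)*l(-5))*P = ((-4 - 5)*(6 - 1*(-5)))*(-2) = -9*(6 + 5)*(-2) = -9*11*(-2) = -99*(-2) = 198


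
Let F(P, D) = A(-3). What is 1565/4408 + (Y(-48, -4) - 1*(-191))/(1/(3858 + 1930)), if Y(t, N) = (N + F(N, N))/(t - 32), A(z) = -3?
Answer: 24376566303/22040 ≈ 1.1060e+6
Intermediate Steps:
F(P, D) = -3
Y(t, N) = (-3 + N)/(-32 + t) (Y(t, N) = (N - 3)/(t - 32) = (-3 + N)/(-32 + t))
1565/4408 + (Y(-48, -4) - 1*(-191))/(1/(3858 + 1930)) = 1565/4408 + ((-3 - 4)/(-32 - 48) - 1*(-191))/(1/(3858 + 1930)) = 1565*(1/4408) + (-7/(-80) + 191)/(1/5788) = 1565/4408 + (-1/80*(-7) + 191)/(1/5788) = 1565/4408 + (7/80 + 191)*5788 = 1565/4408 + (15287/80)*5788 = 1565/4408 + 22120289/20 = 24376566303/22040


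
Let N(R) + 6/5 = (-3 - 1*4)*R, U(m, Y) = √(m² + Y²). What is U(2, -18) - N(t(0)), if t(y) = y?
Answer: 6/5 + 2*√82 ≈ 19.311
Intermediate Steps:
U(m, Y) = √(Y² + m²)
N(R) = -6/5 - 7*R (N(R) = -6/5 + (-3 - 1*4)*R = -6/5 + (-3 - 4)*R = -6/5 - 7*R)
U(2, -18) - N(t(0)) = √((-18)² + 2²) - (-6/5 - 7*0) = √(324 + 4) - (-6/5 + 0) = √328 - 1*(-6/5) = 2*√82 + 6/5 = 6/5 + 2*√82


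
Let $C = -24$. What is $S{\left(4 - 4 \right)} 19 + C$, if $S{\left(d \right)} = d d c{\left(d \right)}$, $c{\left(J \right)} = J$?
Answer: $-24$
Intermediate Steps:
$S{\left(d \right)} = d^{3}$ ($S{\left(d \right)} = d d d = d^{2} d = d^{3}$)
$S{\left(4 - 4 \right)} 19 + C = \left(4 - 4\right)^{3} \cdot 19 - 24 = 0^{3} \cdot 19 - 24 = 0 \cdot 19 - 24 = 0 - 24 = -24$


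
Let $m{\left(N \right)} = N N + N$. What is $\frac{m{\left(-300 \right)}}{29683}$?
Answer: $\frac{89700}{29683} \approx 3.0219$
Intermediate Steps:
$m{\left(N \right)} = N + N^{2}$ ($m{\left(N \right)} = N^{2} + N = N + N^{2}$)
$\frac{m{\left(-300 \right)}}{29683} = \frac{\left(-300\right) \left(1 - 300\right)}{29683} = \left(-300\right) \left(-299\right) \frac{1}{29683} = 89700 \cdot \frac{1}{29683} = \frac{89700}{29683}$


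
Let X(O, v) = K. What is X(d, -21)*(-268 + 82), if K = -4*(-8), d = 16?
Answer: -5952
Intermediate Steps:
K = 32
X(O, v) = 32
X(d, -21)*(-268 + 82) = 32*(-268 + 82) = 32*(-186) = -5952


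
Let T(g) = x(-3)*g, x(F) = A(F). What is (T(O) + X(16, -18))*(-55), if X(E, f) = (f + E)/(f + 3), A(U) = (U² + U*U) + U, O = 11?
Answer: -27247/3 ≈ -9082.3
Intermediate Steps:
A(U) = U + 2*U² (A(U) = (U² + U²) + U = 2*U² + U = U + 2*U²)
X(E, f) = (E + f)/(3 + f)
x(F) = F*(1 + 2*F)
T(g) = 15*g (T(g) = (-3*(1 + 2*(-3)))*g = (-3*(1 - 6))*g = (-3*(-5))*g = 15*g)
(T(O) + X(16, -18))*(-55) = (15*11 + (16 - 18)/(3 - 18))*(-55) = (165 - 2/(-15))*(-55) = (165 - 1/15*(-2))*(-55) = (165 + 2/15)*(-55) = (2477/15)*(-55) = -27247/3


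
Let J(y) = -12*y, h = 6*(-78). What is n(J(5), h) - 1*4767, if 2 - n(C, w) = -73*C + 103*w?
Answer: 39059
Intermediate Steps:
h = -468
n(C, w) = 2 - 103*w + 73*C (n(C, w) = 2 - (-73*C + 103*w) = 2 + (-103*w + 73*C) = 2 - 103*w + 73*C)
n(J(5), h) - 1*4767 = (2 - 103*(-468) + 73*(-12*5)) - 1*4767 = (2 + 48204 + 73*(-60)) - 4767 = (2 + 48204 - 4380) - 4767 = 43826 - 4767 = 39059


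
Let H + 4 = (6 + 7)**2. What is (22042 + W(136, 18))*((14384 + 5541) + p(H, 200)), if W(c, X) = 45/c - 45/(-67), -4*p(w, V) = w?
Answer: 15975069154865/36448 ≈ 4.3830e+8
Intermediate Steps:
H = 165 (H = -4 + (6 + 7)**2 = -4 + 13**2 = -4 + 169 = 165)
p(w, V) = -w/4
W(c, X) = 45/67 + 45/c (W(c, X) = 45/c - 45*(-1/67) = 45/c + 45/67 = 45/67 + 45/c)
(22042 + W(136, 18))*((14384 + 5541) + p(H, 200)) = (22042 + (45/67 + 45/136))*((14384 + 5541) - 1/4*165) = (22042 + (45/67 + 45*(1/136)))*(19925 - 165/4) = (22042 + (45/67 + 45/136))*(79535/4) = (22042 + 9135/9112)*(79535/4) = (200855839/9112)*(79535/4) = 15975069154865/36448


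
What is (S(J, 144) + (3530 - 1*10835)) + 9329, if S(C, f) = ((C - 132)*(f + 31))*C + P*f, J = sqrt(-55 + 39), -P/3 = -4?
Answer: 952 - 92400*I ≈ 952.0 - 92400.0*I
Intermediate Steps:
P = 12 (P = -3*(-4) = 12)
J = 4*I (J = sqrt(-16) = 4*I ≈ 4.0*I)
S(C, f) = 12*f + C*(-132 + C)*(31 + f) (S(C, f) = ((C - 132)*(f + 31))*C + 12*f = ((-132 + C)*(31 + f))*C + 12*f = C*(-132 + C)*(31 + f) + 12*f = 12*f + C*(-132 + C)*(31 + f))
(S(J, 144) + (3530 - 1*10835)) + 9329 = ((-16368*I + 12*144 + 31*(4*I)**2 + 144*(4*I)**2 - 132*4*I*144) + (3530 - 1*10835)) + 9329 = ((-16368*I + 1728 + 31*(-16) + 144*(-16) - 76032*I) + (3530 - 10835)) + 9329 = ((-16368*I + 1728 - 496 - 2304 - 76032*I) - 7305) + 9329 = ((-1072 - 92400*I) - 7305) + 9329 = (-8377 - 92400*I) + 9329 = 952 - 92400*I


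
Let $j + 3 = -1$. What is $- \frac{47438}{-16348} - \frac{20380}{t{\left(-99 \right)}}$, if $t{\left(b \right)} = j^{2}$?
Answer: $- \frac{20775827}{16348} \approx -1270.8$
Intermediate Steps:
$j = -4$ ($j = -3 - 1 = -4$)
$t{\left(b \right)} = 16$ ($t{\left(b \right)} = \left(-4\right)^{2} = 16$)
$- \frac{47438}{-16348} - \frac{20380}{t{\left(-99 \right)}} = - \frac{47438}{-16348} - \frac{20380}{16} = \left(-47438\right) \left(- \frac{1}{16348}\right) - \frac{5095}{4} = \frac{23719}{8174} - \frac{5095}{4} = - \frac{20775827}{16348}$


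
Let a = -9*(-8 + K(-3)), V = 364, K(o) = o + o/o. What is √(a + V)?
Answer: √454 ≈ 21.307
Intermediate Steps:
K(o) = 1 + o (K(o) = o + 1 = 1 + o)
a = 90 (a = -9*(-8 + (1 - 3)) = -9*(-8 - 2) = -9*(-10) = 90)
√(a + V) = √(90 + 364) = √454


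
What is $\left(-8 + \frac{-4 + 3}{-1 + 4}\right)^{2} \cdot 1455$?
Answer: $\frac{303125}{3} \approx 1.0104 \cdot 10^{5}$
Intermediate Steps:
$\left(-8 + \frac{-4 + 3}{-1 + 4}\right)^{2} \cdot 1455 = \left(-8 - \frac{1}{3}\right)^{2} \cdot 1455 = \left(- \frac{25}{3}\right)^{2} \cdot 1455 = \frac{625}{9} \cdot 1455 = \frac{303125}{3}$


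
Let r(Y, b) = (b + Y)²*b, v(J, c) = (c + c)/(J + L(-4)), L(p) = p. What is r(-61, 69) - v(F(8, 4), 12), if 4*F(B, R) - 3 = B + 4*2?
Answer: 4384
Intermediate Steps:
F(B, R) = 11/4 + B/4 (F(B, R) = ¾ + (B + 4*2)/4 = ¾ + (B + 8)/4 = ¾ + (8 + B)/4 = ¾ + (2 + B/4) = 11/4 + B/4)
v(J, c) = 2*c/(-4 + J) (v(J, c) = (c + c)/(J - 4) = (2*c)/(-4 + J) = 2*c/(-4 + J))
r(Y, b) = b*(Y + b)² (r(Y, b) = (Y + b)²*b = b*(Y + b)²)
r(-61, 69) - v(F(8, 4), 12) = 69*(-61 + 69)² - 2*12/(-4 + (11/4 + (¼)*8)) = 69*8² - 2*12/(-4 + (11/4 + 2)) = 69*64 - 2*12/(-4 + 19/4) = 4416 - 2*12/¾ = 4416 - 2*12*4/3 = 4416 - 1*32 = 4416 - 32 = 4384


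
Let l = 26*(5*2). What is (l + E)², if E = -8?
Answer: 63504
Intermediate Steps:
l = 260 (l = 26*10 = 260)
(l + E)² = (260 - 8)² = 252² = 63504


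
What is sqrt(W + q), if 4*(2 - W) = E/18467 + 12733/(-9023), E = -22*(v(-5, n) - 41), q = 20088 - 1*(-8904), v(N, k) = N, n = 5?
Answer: sqrt(65716093393587075959)/47607926 ≈ 170.28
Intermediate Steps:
q = 28992 (q = 20088 + 8904 = 28992)
E = 1012 (E = -22*(-5 - 41) = -22*(-46) = 1012)
W = 222718709/95215852 (W = 2 - (1012/18467 + 12733/(-9023))/4 = 2 - (1012*(1/18467) + 12733*(-1/9023))/4 = 2 - (1012/18467 - 1819/1289)/4 = 2 - 1/4*(-32287005/23803963) = 2 + 32287005/95215852 = 222718709/95215852 ≈ 2.3391)
sqrt(W + q) = sqrt(222718709/95215852 + 28992) = sqrt(2760720699893/95215852) = sqrt(65716093393587075959)/47607926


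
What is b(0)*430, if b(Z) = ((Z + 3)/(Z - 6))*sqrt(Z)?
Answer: 0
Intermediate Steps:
b(Z) = sqrt(Z)*(3 + Z)/(-6 + Z) (b(Z) = ((3 + Z)/(-6 + Z))*sqrt(Z) = sqrt(Z)*(3 + Z)/(-6 + Z))
b(0)*430 = (sqrt(0)*(3 + 0)/(-6 + 0))*430 = (0*3/(-6))*430 = (0*(-1/6)*3)*430 = 0*430 = 0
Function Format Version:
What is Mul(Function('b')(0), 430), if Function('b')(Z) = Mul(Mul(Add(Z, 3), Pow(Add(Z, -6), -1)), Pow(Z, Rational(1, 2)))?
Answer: 0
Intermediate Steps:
Function('b')(Z) = Mul(Pow(Z, Rational(1, 2)), Pow(Add(-6, Z), -1), Add(3, Z)) (Function('b')(Z) = Mul(Mul(Add(3, Z), Pow(Add(-6, Z), -1)), Pow(Z, Rational(1, 2))) = Mul(Mul(Pow(Add(-6, Z), -1), Add(3, Z)), Pow(Z, Rational(1, 2))) = Mul(Pow(Z, Rational(1, 2)), Pow(Add(-6, Z), -1), Add(3, Z)))
Mul(Function('b')(0), 430) = Mul(Mul(Pow(0, Rational(1, 2)), Pow(Add(-6, 0), -1), Add(3, 0)), 430) = Mul(Mul(0, Pow(-6, -1), 3), 430) = Mul(Mul(0, Rational(-1, 6), 3), 430) = Mul(0, 430) = 0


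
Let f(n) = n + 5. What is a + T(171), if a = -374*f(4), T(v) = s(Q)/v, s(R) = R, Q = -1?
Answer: -575587/171 ≈ -3366.0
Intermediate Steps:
f(n) = 5 + n
T(v) = -1/v
a = -3366 (a = -374*(5 + 4) = -374*9 = -3366)
a + T(171) = -3366 - 1/171 = -575587/171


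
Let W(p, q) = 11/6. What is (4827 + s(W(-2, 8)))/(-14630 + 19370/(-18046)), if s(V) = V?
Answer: -261423379/792097050 ≈ -0.33004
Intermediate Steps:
W(p, q) = 11/6 (W(p, q) = 11*(⅙) = 11/6)
(4827 + s(W(-2, 8)))/(-14630 + 19370/(-18046)) = (4827 + 11/6)/(-14630 + 19370/(-18046)) = 28973/(6*(-14630 + 19370*(-1/18046))) = 28973/(6*(-14630 - 9685/9023)) = 28973/(6*(-132016175/9023)) = (28973/6)*(-9023/132016175) = -261423379/792097050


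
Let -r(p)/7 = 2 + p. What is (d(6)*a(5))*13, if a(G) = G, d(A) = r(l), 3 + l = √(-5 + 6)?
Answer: 0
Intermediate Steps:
l = -2 (l = -3 + √(-5 + 6) = -3 + √1 = -3 + 1 = -2)
r(p) = -14 - 7*p (r(p) = -7*(2 + p) = -14 - 7*p)
d(A) = 0 (d(A) = -14 - 7*(-2) = -14 + 14 = 0)
(d(6)*a(5))*13 = (0*5)*13 = 0*13 = 0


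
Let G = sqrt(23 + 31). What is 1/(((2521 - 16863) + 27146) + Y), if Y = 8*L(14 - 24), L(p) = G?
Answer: 1067/13661580 - sqrt(6)/6830790 ≈ 7.7744e-5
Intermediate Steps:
G = 3*sqrt(6) (G = sqrt(54) = 3*sqrt(6) ≈ 7.3485)
L(p) = 3*sqrt(6)
Y = 24*sqrt(6) (Y = 8*(3*sqrt(6)) = 24*sqrt(6) ≈ 58.788)
1/(((2521 - 16863) + 27146) + Y) = 1/(((2521 - 16863) + 27146) + 24*sqrt(6)) = 1/((-14342 + 27146) + 24*sqrt(6)) = 1/(12804 + 24*sqrt(6))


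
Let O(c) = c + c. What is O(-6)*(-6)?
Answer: 72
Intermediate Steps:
O(c) = 2*c
O(-6)*(-6) = (2*(-6))*(-6) = -12*(-6) = 72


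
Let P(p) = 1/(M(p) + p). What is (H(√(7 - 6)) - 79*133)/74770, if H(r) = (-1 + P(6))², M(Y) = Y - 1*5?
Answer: -514807/3663730 ≈ -0.14051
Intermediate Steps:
M(Y) = -5 + Y (M(Y) = Y - 5 = -5 + Y)
P(p) = 1/(-5 + 2*p) (P(p) = 1/((-5 + p) + p) = 1/(-5 + 2*p))
H(r) = 36/49 (H(r) = (-1 + 1/(-5 + 2*6))² = (-1 + 1/(-5 + 12))² = (-1 + 1/7)² = (-1 + ⅐)² = (-6/7)² = 36/49)
(H(√(7 - 6)) - 79*133)/74770 = (36/49 - 79*133)/74770 = (36/49 - 10507)*(1/74770) = -514807/49*1/74770 = -514807/3663730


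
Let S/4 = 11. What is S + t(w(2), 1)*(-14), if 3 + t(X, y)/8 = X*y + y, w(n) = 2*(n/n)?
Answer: 44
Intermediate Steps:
S = 44 (S = 4*11 = 44)
w(n) = 2 (w(n) = 2*1 = 2)
t(X, y) = -24 + 8*y + 8*X*y (t(X, y) = -24 + 8*(X*y + y) = -24 + 8*(y + X*y) = -24 + (8*y + 8*X*y) = -24 + 8*y + 8*X*y)
S + t(w(2), 1)*(-14) = 44 + (-24 + 8*1 + 8*2*1)*(-14) = 44 + (-24 + 8 + 16)*(-14) = 44 + 0*(-14) = 44 + 0 = 44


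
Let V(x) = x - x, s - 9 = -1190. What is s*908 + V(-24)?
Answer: -1072348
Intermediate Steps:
s = -1181 (s = 9 - 1190 = -1181)
V(x) = 0
s*908 + V(-24) = -1181*908 + 0 = -1072348 + 0 = -1072348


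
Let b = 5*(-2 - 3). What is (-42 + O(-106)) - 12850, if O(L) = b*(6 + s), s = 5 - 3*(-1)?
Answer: -13242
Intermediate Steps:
b = -25 (b = 5*(-5) = -25)
s = 8 (s = 5 + 3 = 8)
O(L) = -350 (O(L) = -25*(6 + 8) = -25*14 = -350)
(-42 + O(-106)) - 12850 = (-42 - 350) - 12850 = -392 - 12850 = -13242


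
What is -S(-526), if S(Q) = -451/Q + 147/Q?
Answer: -152/263 ≈ -0.57795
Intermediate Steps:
S(Q) = -304/Q
-S(-526) = -(-304)/(-526) = -(-304)*(-1)/526 = -1*152/263 = -152/263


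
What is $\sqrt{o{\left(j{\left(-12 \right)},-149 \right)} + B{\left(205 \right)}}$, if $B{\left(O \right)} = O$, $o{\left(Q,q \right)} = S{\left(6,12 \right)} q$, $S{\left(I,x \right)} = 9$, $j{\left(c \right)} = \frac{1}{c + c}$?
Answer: $4 i \sqrt{71} \approx 33.705 i$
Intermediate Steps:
$j{\left(c \right)} = \frac{1}{2 c}$
$o{\left(Q,q \right)} = 9 q$
$\sqrt{o{\left(j{\left(-12 \right)},-149 \right)} + B{\left(205 \right)}} = \sqrt{9 \left(-149\right) + 205} = \sqrt{-1341 + 205} = \sqrt{-1136} = 4 i \sqrt{71}$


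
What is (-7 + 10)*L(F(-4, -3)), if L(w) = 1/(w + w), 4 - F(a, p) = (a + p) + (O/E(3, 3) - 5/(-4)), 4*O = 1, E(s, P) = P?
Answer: 9/58 ≈ 0.15517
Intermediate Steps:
O = ¼ (O = (¼)*1 = ¼ ≈ 0.25000)
F(a, p) = 8/3 - a - p (F(a, p) = 4 - ((a + p) + ((¼)/3 - 5/(-4))) = 4 - ((a + p) + ((¼)*(⅓) - 5*(-¼))) = 4 - ((a + p) + (1/12 + 5/4)) = 4 - ((a + p) + 4/3) = 4 - (4/3 + a + p) = 4 + (-4/3 - a - p) = 8/3 - a - p)
L(w) = 1/(2*w)
(-7 + 10)*L(F(-4, -3)) = (-7 + 10)*(1/(2*(8/3 - 1*(-4) - 1*(-3)))) = 3*(1/(2*(8/3 + 4 + 3))) = 3*(1/(2*(29/3))) = 3*((½)*(3/29)) = 3*(3/58) = 9/58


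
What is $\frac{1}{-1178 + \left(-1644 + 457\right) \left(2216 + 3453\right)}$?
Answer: $- \frac{1}{6730281} \approx -1.4858 \cdot 10^{-7}$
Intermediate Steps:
$\frac{1}{-1178 + \left(-1644 + 457\right) \left(2216 + 3453\right)} = \frac{1}{-1178 - 6729103} = \frac{1}{-6730281} = - \frac{1}{6730281}$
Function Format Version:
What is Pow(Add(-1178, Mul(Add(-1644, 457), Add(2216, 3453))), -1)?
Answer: Rational(-1, 6730281) ≈ -1.4858e-7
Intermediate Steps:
Pow(Add(-1178, Mul(Add(-1644, 457), Add(2216, 3453))), -1) = Pow(Add(-1178, Mul(-1187, 5669)), -1) = Pow(Add(-1178, -6729103), -1) = Pow(-6730281, -1) = Rational(-1, 6730281)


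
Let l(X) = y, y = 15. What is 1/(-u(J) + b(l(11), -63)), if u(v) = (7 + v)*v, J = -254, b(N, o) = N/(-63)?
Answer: -21/1317503 ≈ -1.5939e-5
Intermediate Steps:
l(X) = 15
b(N, o) = -N/63 (b(N, o) = N*(-1/63) = -N/63)
u(v) = v*(7 + v)
1/(-u(J) + b(l(11), -63)) = 1/(-(-254)*(7 - 254) - 1/63*15) = 1/(-(-254)*(-247) - 5/21) = 1/(-1*62738 - 5/21) = 1/(-62738 - 5/21) = 1/(-1317503/21) = -21/1317503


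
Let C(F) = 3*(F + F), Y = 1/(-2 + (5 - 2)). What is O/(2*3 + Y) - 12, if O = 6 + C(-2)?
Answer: -90/7 ≈ -12.857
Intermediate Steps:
Y = 1 (Y = 1/(-2 + 3) = 1/1 = 1)
C(F) = 6*F (C(F) = 3*(2*F) = 6*F)
O = -6 (O = 6 + 6*(-2) = 6 - 12 = -6)
O/(2*3 + Y) - 12 = -6/(2*3 + 1) - 12 = -6/(6 + 1) - 12 = -6/7 - 12 = -90/7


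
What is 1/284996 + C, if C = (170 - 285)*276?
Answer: -9045773039/284996 ≈ -31740.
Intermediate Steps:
C = -31740 (C = -115*276 = -31740)
1/284996 + C = 1/284996 - 31740 = -9045773039/284996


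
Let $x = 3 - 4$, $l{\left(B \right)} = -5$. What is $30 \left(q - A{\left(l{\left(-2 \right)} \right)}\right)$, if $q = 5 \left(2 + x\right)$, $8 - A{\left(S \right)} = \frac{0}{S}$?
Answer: $-90$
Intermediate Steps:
$A{\left(S \right)} = 8$ ($A{\left(S \right)} = 8 - \frac{0}{S} = 8 - 0 = 8 + 0 = 8$)
$x = -1$ ($x = 3 - 4 = -1$)
$q = 5$ ($q = 5 \left(2 - 1\right) = 5 \cdot 1 = 5$)
$30 \left(q - A{\left(l{\left(-2 \right)} \right)}\right) = 30 \left(5 - 8\right) = 30 \left(-3\right) = -90$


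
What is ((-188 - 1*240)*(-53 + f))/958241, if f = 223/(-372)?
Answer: 2133473/89116413 ≈ 0.023940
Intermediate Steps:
f = -223/372 (f = 223*(-1/372) = -223/372 ≈ -0.59946)
((-188 - 1*240)*(-53 + f))/958241 = ((-188 - 1*240)*(-53 - 223/372))/958241 = ((-188 - 240)*(-19939/372))*(1/958241) = -428*(-19939/372)*(1/958241) = (2133473/93)*(1/958241) = 2133473/89116413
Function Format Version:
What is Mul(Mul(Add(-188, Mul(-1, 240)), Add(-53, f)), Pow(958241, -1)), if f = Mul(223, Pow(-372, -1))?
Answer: Rational(2133473, 89116413) ≈ 0.023940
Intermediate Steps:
f = Rational(-223, 372) (f = Mul(223, Rational(-1, 372)) = Rational(-223, 372) ≈ -0.59946)
Mul(Mul(Add(-188, Mul(-1, 240)), Add(-53, f)), Pow(958241, -1)) = Mul(Mul(Add(-188, Mul(-1, 240)), Add(-53, Rational(-223, 372))), Pow(958241, -1)) = Mul(Mul(Add(-188, -240), Rational(-19939, 372)), Rational(1, 958241)) = Mul(Mul(-428, Rational(-19939, 372)), Rational(1, 958241)) = Mul(Rational(2133473, 93), Rational(1, 958241)) = Rational(2133473, 89116413)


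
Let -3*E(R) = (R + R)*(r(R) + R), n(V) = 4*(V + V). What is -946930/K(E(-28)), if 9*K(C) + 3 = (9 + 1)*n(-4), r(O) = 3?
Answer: 8522370/323 ≈ 26385.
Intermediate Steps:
n(V) = 8*V (n(V) = 4*(2*V) = 8*V)
E(R) = -2*R*(3 + R)/3 (E(R) = -(R + R)*(3 + R)/3 = -2*R*(3 + R)/3)
K(C) = -323/9 (K(C) = -1/3 + ((9 + 1)*(8*(-4)))/9 = -1/3 + (10*(-32))/9 = -1/3 + (1/9)*(-320) = -1/3 - 320/9 = -323/9)
-946930/K(E(-28)) = -946930/(-323/9) = -946930*(-9/323) = 8522370/323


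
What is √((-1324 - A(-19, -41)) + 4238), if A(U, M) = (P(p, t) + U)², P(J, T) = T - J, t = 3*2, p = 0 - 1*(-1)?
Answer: 3*√302 ≈ 52.134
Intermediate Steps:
p = 1 (p = 0 + 1 = 1)
t = 6
A(U, M) = (5 + U)² (A(U, M) = ((6 - 1*1) + U)² = ((6 - 1) + U)² = (5 + U)²)
√((-1324 - A(-19, -41)) + 4238) = √((-1324 - (5 - 19)²) + 4238) = √((-1324 - 1*(-14)²) + 4238) = √((-1324 - 1*196) + 4238) = √((-1324 - 196) + 4238) = √(-1520 + 4238) = √2718 = 3*√302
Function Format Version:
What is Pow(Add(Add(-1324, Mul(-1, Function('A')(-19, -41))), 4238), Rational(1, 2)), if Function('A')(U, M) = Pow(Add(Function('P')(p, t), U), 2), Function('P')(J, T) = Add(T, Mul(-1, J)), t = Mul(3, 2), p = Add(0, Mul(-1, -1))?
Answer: Mul(3, Pow(302, Rational(1, 2))) ≈ 52.134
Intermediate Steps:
p = 1 (p = Add(0, 1) = 1)
t = 6
Function('A')(U, M) = Pow(Add(5, U), 2) (Function('A')(U, M) = Pow(Add(Add(6, Mul(-1, 1)), U), 2) = Pow(Add(Add(6, -1), U), 2) = Pow(Add(5, U), 2))
Pow(Add(Add(-1324, Mul(-1, Function('A')(-19, -41))), 4238), Rational(1, 2)) = Pow(Add(Add(-1324, Mul(-1, Pow(Add(5, -19), 2))), 4238), Rational(1, 2)) = Pow(Add(Add(-1324, Mul(-1, Pow(-14, 2))), 4238), Rational(1, 2)) = Pow(Add(Add(-1324, Mul(-1, 196)), 4238), Rational(1, 2)) = Pow(Add(Add(-1324, -196), 4238), Rational(1, 2)) = Pow(Add(-1520, 4238), Rational(1, 2)) = Pow(2718, Rational(1, 2)) = Mul(3, Pow(302, Rational(1, 2)))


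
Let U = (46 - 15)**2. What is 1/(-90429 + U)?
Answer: -1/89468 ≈ -1.1177e-5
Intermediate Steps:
U = 961 (U = 31**2 = 961)
1/(-90429 + U) = 1/(-90429 + 961) = 1/(-89468) = -1/89468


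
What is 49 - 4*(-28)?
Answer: 161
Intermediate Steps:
49 - 4*(-28) = 49 + 112 = 161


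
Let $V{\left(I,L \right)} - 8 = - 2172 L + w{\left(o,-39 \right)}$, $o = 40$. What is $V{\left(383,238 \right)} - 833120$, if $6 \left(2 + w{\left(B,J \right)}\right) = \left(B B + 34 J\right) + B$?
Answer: $- \frac{4049993}{3} \approx -1.35 \cdot 10^{6}$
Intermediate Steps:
$w{\left(B,J \right)} = -2 + \frac{B}{6} + \frac{B^{2}}{6} + \frac{17 J}{3}$ ($w{\left(B,J \right)} = -2 + \frac{\left(B B + 34 J\right) + B}{6} = -2 + \frac{\left(B^{2} + 34 J\right) + B}{6} = -2 + \frac{B + B^{2} + 34 J}{6} = -2 + \left(\frac{B}{6} + \frac{B^{2}}{6} + \frac{17 J}{3}\right) = -2 + \frac{B}{6} + \frac{B^{2}}{6} + \frac{17 J}{3}$)
$V{\left(I,L \right)} = \frac{175}{3} - 2172 L$ ($V{\left(I,L \right)} = 8 - \left(- \frac{151}{3} + 2172 L\right) = \frac{175}{3} - 2172 L$)
$V{\left(383,238 \right)} - 833120 = \left(\frac{175}{3} - 516936\right) - 833120 = - \frac{1550633}{3} - 833120 = - \frac{4049993}{3}$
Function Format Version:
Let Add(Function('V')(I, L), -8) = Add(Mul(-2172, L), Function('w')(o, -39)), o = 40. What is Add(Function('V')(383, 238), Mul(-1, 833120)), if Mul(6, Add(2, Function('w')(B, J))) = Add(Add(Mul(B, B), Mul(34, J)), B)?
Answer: Rational(-4049993, 3) ≈ -1.3500e+6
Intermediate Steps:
Function('w')(B, J) = Add(-2, Mul(Rational(1, 6), B), Mul(Rational(1, 6), Pow(B, 2)), Mul(Rational(17, 3), J)) (Function('w')(B, J) = Add(-2, Mul(Rational(1, 6), Add(Add(Mul(B, B), Mul(34, J)), B))) = Add(-2, Mul(Rational(1, 6), Add(Add(Pow(B, 2), Mul(34, J)), B))) = Add(-2, Mul(Rational(1, 6), Add(B, Pow(B, 2), Mul(34, J)))) = Add(-2, Add(Mul(Rational(1, 6), B), Mul(Rational(1, 6), Pow(B, 2)), Mul(Rational(17, 3), J))) = Add(-2, Mul(Rational(1, 6), B), Mul(Rational(1, 6), Pow(B, 2)), Mul(Rational(17, 3), J)))
Function('V')(I, L) = Add(Rational(175, 3), Mul(-2172, L)) (Function('V')(I, L) = Add(8, Add(Mul(-2172, L), Add(-2, Mul(Rational(1, 6), 40), Mul(Rational(1, 6), Pow(40, 2)), Mul(Rational(17, 3), -39)))) = Add(8, Add(Mul(-2172, L), Add(-2, Rational(20, 3), Mul(Rational(1, 6), 1600), -221))) = Add(8, Add(Mul(-2172, L), Add(-2, Rational(20, 3), Rational(800, 3), -221))) = Add(8, Add(Mul(-2172, L), Rational(151, 3))) = Add(8, Add(Rational(151, 3), Mul(-2172, L))) = Add(Rational(175, 3), Mul(-2172, L)))
Add(Function('V')(383, 238), Mul(-1, 833120)) = Add(Add(Rational(175, 3), Mul(-2172, 238)), Mul(-1, 833120)) = Add(Add(Rational(175, 3), -516936), -833120) = Add(Rational(-1550633, 3), -833120) = Rational(-4049993, 3)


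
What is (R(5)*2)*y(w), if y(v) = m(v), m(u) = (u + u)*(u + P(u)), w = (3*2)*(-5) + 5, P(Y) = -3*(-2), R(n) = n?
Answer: 9500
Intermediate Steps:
P(Y) = 6
w = -25 (w = 6*(-5) + 5 = -30 + 5 = -25)
m(u) = 2*u*(6 + u) (m(u) = (u + u)*(u + 6) = (2*u)*(6 + u) = 2*u*(6 + u))
y(v) = 2*v*(6 + v)
(R(5)*2)*y(w) = (5*2)*(2*(-25)*(6 - 25)) = 10*(2*(-25)*(-19)) = 10*950 = 9500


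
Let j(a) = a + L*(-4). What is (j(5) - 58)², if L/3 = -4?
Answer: 25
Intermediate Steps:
L = -12 (L = 3*(-4) = -12)
j(a) = 48 + a (j(a) = a - 12*(-4) = a + 48 = 48 + a)
(j(5) - 58)² = ((48 + 5) - 58)² = (53 - 58)² = (-5)² = 25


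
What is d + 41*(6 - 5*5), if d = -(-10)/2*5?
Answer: -754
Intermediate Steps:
d = 25 (d = -(-10)/2*5 = -2*(-5/2)*5 = 5*5 = 25)
d + 41*(6 - 5*5) = 25 + 41*(6 - 5*5) = 25 + 41*(6 - 25) = 25 + 41*(-19) = 25 - 779 = -754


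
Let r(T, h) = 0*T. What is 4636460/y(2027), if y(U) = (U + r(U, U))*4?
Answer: 1159115/2027 ≈ 571.84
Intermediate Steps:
r(T, h) = 0
y(U) = 4*U (y(U) = (U + 0)*4 = U*4 = 4*U)
4636460/y(2027) = 4636460/((4*2027)) = 4636460/8108 = 4636460*(1/8108) = 1159115/2027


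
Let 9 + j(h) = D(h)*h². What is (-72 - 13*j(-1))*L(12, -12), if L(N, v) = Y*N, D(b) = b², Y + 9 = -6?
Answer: -5760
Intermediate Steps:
Y = -15 (Y = -9 - 6 = -15)
j(h) = -9 + h⁴ (j(h) = -9 + h²*h² = -9 + h⁴)
L(N, v) = -15*N
(-72 - 13*j(-1))*L(12, -12) = (-72 - 13*(-9 + (-1)⁴))*(-15*12) = (-72 - 13*(-9 + 1))*(-180) = (-72 - 13*(-8))*(-180) = (-72 + 104)*(-180) = 32*(-180) = -5760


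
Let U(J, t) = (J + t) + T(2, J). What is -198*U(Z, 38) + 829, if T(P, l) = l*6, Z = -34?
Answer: 40429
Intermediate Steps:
T(P, l) = 6*l
U(J, t) = t + 7*J (U(J, t) = (J + t) + 6*J = t + 7*J)
-198*U(Z, 38) + 829 = -198*(38 + 7*(-34)) + 829 = -198*(38 - 238) + 829 = -198*(-200) + 829 = 39600 + 829 = 40429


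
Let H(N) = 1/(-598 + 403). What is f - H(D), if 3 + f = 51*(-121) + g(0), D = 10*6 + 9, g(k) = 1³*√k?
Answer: -1203929/195 ≈ -6174.0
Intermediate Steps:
g(k) = √k (g(k) = 1*√k = √k)
D = 69 (D = 60 + 9 = 69)
f = -6174 (f = -3 + (51*(-121) + √0) = -3 + (-6171 + 0) = -3 - 6171 = -6174)
H(N) = -1/195 (H(N) = 1/(-195) = -1/195)
f - H(D) = -6174 - 1*(-1/195) = -6174 + 1/195 = -1203929/195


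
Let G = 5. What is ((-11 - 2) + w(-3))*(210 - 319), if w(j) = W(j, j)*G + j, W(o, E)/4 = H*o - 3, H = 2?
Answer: 21364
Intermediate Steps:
W(o, E) = -12 + 8*o (W(o, E) = 4*(2*o - 3) = 4*(-3 + 2*o) = -12 + 8*o)
w(j) = -60 + 41*j (w(j) = (-12 + 8*j)*5 + j = (-60 + 40*j) + j = -60 + 41*j)
((-11 - 2) + w(-3))*(210 - 319) = ((-11 - 2) + (-60 + 41*(-3)))*(210 - 319) = (-13 + (-60 - 123))*(-109) = (-13 - 183)*(-109) = -196*(-109) = 21364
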